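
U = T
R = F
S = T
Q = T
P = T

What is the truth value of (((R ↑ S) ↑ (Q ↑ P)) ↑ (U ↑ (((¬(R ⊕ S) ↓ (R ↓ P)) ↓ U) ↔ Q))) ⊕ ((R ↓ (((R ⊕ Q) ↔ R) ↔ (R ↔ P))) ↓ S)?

F

R ↑ S = F ↑ T = T
Q ↑ P = T ↑ T = F
(R ↑ S) ↑ (Q ↑ P) = T ↑ F = T
R ⊕ S = F ⊕ T = T
¬(R ⊕ S) = ¬T = F
R ↓ P = F ↓ T = F
¬(R ⊕ S) ↓ (R ↓ P) = F ↓ F = T
(¬(R ⊕ S) ↓ (R ↓ P)) ↓ U = T ↓ T = F
((¬(R ⊕ S) ↓ (R ↓ P)) ↓ U) ↔ Q = F ↔ T = F
U ↑ (((¬(R ⊕ S) ↓ (R ↓ P)) ↓ U) ↔ Q) = T ↑ F = T
((R ↑ S) ↑ (Q ↑ P)) ↑ (U ↑ (((¬(R ⊕ S) ↓ (R ↓ P)) ↓ U) ↔ Q)) = T ↑ T = F
R ⊕ Q = F ⊕ T = T
(R ⊕ Q) ↔ R = T ↔ F = F
R ↔ P = F ↔ T = F
((R ⊕ Q) ↔ R) ↔ (R ↔ P) = F ↔ F = T
R ↓ (((R ⊕ Q) ↔ R) ↔ (R ↔ P)) = F ↓ T = F
(R ↓ (((R ⊕ Q) ↔ R) ↔ (R ↔ P))) ↓ S = F ↓ T = F
(((R ↑ S) ↑ (Q ↑ P)) ↑ (U ↑ (((¬(R ⊕ S) ↓ (R ↓ P)) ↓ U) ↔ Q))) ⊕ ((R ↓ (((R ⊕ Q) ↔ R) ↔ (R ↔ P))) ↓ S) = F ⊕ F = F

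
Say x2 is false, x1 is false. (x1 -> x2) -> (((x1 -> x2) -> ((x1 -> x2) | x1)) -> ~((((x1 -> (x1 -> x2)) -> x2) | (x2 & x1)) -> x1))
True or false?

Substituting x2=False, x1=False:
x1 -> x2 = False -> False = True
x1 -> x2 = False -> False = True
x1 -> x2 = False -> False = True
(x1 -> x2) | x1 = True | False = True
(x1 -> x2) -> ((x1 -> x2) | x1) = True -> True = True
x1 -> x2 = False -> False = True
x1 -> (x1 -> x2) = False -> True = True
(x1 -> (x1 -> x2)) -> x2 = True -> False = False
x2 & x1 = False & False = False
((x1 -> (x1 -> x2)) -> x2) | (x2 & x1) = False | False = False
(((x1 -> (x1 -> x2)) -> x2) | (x2 & x1)) -> x1 = False -> False = True
~((((x1 -> (x1 -> x2)) -> x2) | (x2 & x1)) -> x1) = ~True = False
((x1 -> x2) -> ((x1 -> x2) | x1)) -> ~((((x1 -> (x1 -> x2)) -> x2) | (x2 & x1)) -> x1) = True -> False = False
(x1 -> x2) -> (((x1 -> x2) -> ((x1 -> x2) | x1)) -> ~((((x1 -> (x1 -> x2)) -> x2) | (x2 & x1)) -> x1)) = True -> False = False

False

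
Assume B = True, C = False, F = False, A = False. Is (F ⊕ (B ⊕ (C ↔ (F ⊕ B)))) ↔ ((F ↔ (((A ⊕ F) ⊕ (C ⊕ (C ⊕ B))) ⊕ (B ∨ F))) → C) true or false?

False

Substituting B=True, C=False, F=False, A=False:
F ⊕ B = False ⊕ True = True
C ↔ (F ⊕ B) = False ↔ True = False
B ⊕ (C ↔ (F ⊕ B)) = True ⊕ False = True
F ⊕ (B ⊕ (C ↔ (F ⊕ B))) = False ⊕ True = True
A ⊕ F = False ⊕ False = False
C ⊕ B = False ⊕ True = True
C ⊕ (C ⊕ B) = False ⊕ True = True
(A ⊕ F) ⊕ (C ⊕ (C ⊕ B)) = False ⊕ True = True
B ∨ F = True ∨ False = True
((A ⊕ F) ⊕ (C ⊕ (C ⊕ B))) ⊕ (B ∨ F) = True ⊕ True = False
F ↔ (((A ⊕ F) ⊕ (C ⊕ (C ⊕ B))) ⊕ (B ∨ F)) = False ↔ False = True
(F ↔ (((A ⊕ F) ⊕ (C ⊕ (C ⊕ B))) ⊕ (B ∨ F))) → C = True → False = False
(F ⊕ (B ⊕ (C ↔ (F ⊕ B)))) ↔ ((F ↔ (((A ⊕ F) ⊕ (C ⊕ (C ⊕ B))) ⊕ (B ∨ F))) → C) = True ↔ False = False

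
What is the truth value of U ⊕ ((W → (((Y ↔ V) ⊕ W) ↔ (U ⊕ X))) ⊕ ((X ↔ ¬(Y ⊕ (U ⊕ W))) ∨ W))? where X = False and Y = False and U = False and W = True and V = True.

Y ↔ V = False ↔ True = False
(Y ↔ V) ⊕ W = False ⊕ True = True
U ⊕ X = False ⊕ False = False
((Y ↔ V) ⊕ W) ↔ (U ⊕ X) = True ↔ False = False
W → (((Y ↔ V) ⊕ W) ↔ (U ⊕ X)) = True → False = False
U ⊕ W = False ⊕ True = True
Y ⊕ (U ⊕ W) = False ⊕ True = True
¬(Y ⊕ (U ⊕ W)) = ¬True = False
X ↔ ¬(Y ⊕ (U ⊕ W)) = False ↔ False = True
(X ↔ ¬(Y ⊕ (U ⊕ W))) ∨ W = True ∨ True = True
(W → (((Y ↔ V) ⊕ W) ↔ (U ⊕ X))) ⊕ ((X ↔ ¬(Y ⊕ (U ⊕ W))) ∨ W) = False ⊕ True = True
U ⊕ ((W → (((Y ↔ V) ⊕ W) ↔ (U ⊕ X))) ⊕ ((X ↔ ¬(Y ⊕ (U ⊕ W))) ∨ W)) = False ⊕ True = True

True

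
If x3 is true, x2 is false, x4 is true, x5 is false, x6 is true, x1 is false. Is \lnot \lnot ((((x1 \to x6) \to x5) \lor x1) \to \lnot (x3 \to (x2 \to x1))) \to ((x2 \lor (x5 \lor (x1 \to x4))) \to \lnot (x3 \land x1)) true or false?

\text{True}

Substituting x3=\text{True}, x2=\text{False}, x4=\text{True}, x5=\text{False}, x6=\text{True}, x1=\text{False}:
x1 \to x6 = \text{False} \to \text{True} = \text{True}
(x1 \to x6) \to x5 = \text{True} \to \text{False} = \text{False}
((x1 \to x6) \to x5) \lor x1 = \text{False} \lor \text{False} = \text{False}
x2 \to x1 = \text{False} \to \text{False} = \text{True}
x3 \to (x2 \to x1) = \text{True} \to \text{True} = \text{True}
\lnot (x3 \to (x2 \to x1)) = \lnot \text{True} = \text{False}
(((x1 \to x6) \to x5) \lor x1) \to \lnot (x3 \to (x2 \to x1)) = \text{False} \to \text{False} = \text{True}
\lnot ((((x1 \to x6) \to x5) \lor x1) \to \lnot (x3 \to (x2 \to x1))) = \lnot \text{True} = \text{False}
\lnot \lnot ((((x1 \to x6) \to x5) \lor x1) \to \lnot (x3 \to (x2 \to x1))) = \lnot \text{False} = \text{True}
x1 \to x4 = \text{False} \to \text{True} = \text{True}
x5 \lor (x1 \to x4) = \text{False} \lor \text{True} = \text{True}
x2 \lor (x5 \lor (x1 \to x4)) = \text{False} \lor \text{True} = \text{True}
x3 \land x1 = \text{True} \land \text{False} = \text{False}
\lnot (x3 \land x1) = \lnot \text{False} = \text{True}
(x2 \lor (x5 \lor (x1 \to x4))) \to \lnot (x3 \land x1) = \text{True} \to \text{True} = \text{True}
\lnot \lnot ((((x1 \to x6) \to x5) \lor x1) \to \lnot (x3 \to (x2 \to x1))) \to ((x2 \lor (x5 \lor (x1 \to x4))) \to \lnot (x3 \land x1)) = \text{True} \to \text{True} = \text{True}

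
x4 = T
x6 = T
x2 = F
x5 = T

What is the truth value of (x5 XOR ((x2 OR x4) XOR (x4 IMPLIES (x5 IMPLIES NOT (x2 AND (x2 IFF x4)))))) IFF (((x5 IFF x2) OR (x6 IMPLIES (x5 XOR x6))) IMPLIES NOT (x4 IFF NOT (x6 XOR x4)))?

x2 OR x4 = F OR T = T
x2 IFF x4 = F IFF T = F
x2 AND (x2 IFF x4) = F AND F = F
NOT (x2 AND (x2 IFF x4)) = NOT F = T
x5 IMPLIES NOT (x2 AND (x2 IFF x4)) = T IMPLIES T = T
x4 IMPLIES (x5 IMPLIES NOT (x2 AND (x2 IFF x4))) = T IMPLIES T = T
(x2 OR x4) XOR (x4 IMPLIES (x5 IMPLIES NOT (x2 AND (x2 IFF x4)))) = T XOR T = F
x5 XOR ((x2 OR x4) XOR (x4 IMPLIES (x5 IMPLIES NOT (x2 AND (x2 IFF x4))))) = T XOR F = T
x5 IFF x2 = T IFF F = F
x5 XOR x6 = T XOR T = F
x6 IMPLIES (x5 XOR x6) = T IMPLIES F = F
(x5 IFF x2) OR (x6 IMPLIES (x5 XOR x6)) = F OR F = F
x6 XOR x4 = T XOR T = F
NOT (x6 XOR x4) = NOT F = T
x4 IFF NOT (x6 XOR x4) = T IFF T = T
NOT (x4 IFF NOT (x6 XOR x4)) = NOT T = F
((x5 IFF x2) OR (x6 IMPLIES (x5 XOR x6))) IMPLIES NOT (x4 IFF NOT (x6 XOR x4)) = F IMPLIES F = T
(x5 XOR ((x2 OR x4) XOR (x4 IMPLIES (x5 IMPLIES NOT (x2 AND (x2 IFF x4)))))) IFF (((x5 IFF x2) OR (x6 IMPLIES (x5 XOR x6))) IMPLIES NOT (x4 IFF NOT (x6 XOR x4))) = T IFF T = T

T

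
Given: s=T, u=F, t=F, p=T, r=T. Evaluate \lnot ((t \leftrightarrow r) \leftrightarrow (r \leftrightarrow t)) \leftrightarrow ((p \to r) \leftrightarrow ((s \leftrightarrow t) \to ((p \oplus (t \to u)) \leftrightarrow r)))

t \leftrightarrow r = F \leftrightarrow T = F
r \leftrightarrow t = T \leftrightarrow F = F
(t \leftrightarrow r) \leftrightarrow (r \leftrightarrow t) = F \leftrightarrow F = T
\lnot ((t \leftrightarrow r) \leftrightarrow (r \leftrightarrow t)) = \lnot T = F
p \to r = T \to T = T
s \leftrightarrow t = T \leftrightarrow F = F
t \to u = F \to F = T
p \oplus (t \to u) = T \oplus T = F
(p \oplus (t \to u)) \leftrightarrow r = F \leftrightarrow T = F
(s \leftrightarrow t) \to ((p \oplus (t \to u)) \leftrightarrow r) = F \to F = T
(p \to r) \leftrightarrow ((s \leftrightarrow t) \to ((p \oplus (t \to u)) \leftrightarrow r)) = T \leftrightarrow T = T
\lnot ((t \leftrightarrow r) \leftrightarrow (r \leftrightarrow t)) \leftrightarrow ((p \to r) \leftrightarrow ((s \leftrightarrow t) \to ((p \oplus (t \to u)) \leftrightarrow r))) = F \leftrightarrow T = F

F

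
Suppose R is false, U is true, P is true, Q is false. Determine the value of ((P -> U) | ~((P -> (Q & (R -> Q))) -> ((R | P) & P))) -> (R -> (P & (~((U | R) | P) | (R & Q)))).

1

Substituting R=0, U=1, P=1, Q=0:
P -> U = 1 -> 1 = 1
R -> Q = 0 -> 0 = 1
Q & (R -> Q) = 0 & 1 = 0
P -> (Q & (R -> Q)) = 1 -> 0 = 0
R | P = 0 | 1 = 1
(R | P) & P = 1 & 1 = 1
(P -> (Q & (R -> Q))) -> ((R | P) & P) = 0 -> 1 = 1
~((P -> (Q & (R -> Q))) -> ((R | P) & P)) = ~1 = 0
(P -> U) | ~((P -> (Q & (R -> Q))) -> ((R | P) & P)) = 1 | 0 = 1
U | R = 1 | 0 = 1
(U | R) | P = 1 | 1 = 1
~((U | R) | P) = ~1 = 0
R & Q = 0 & 0 = 0
~((U | R) | P) | (R & Q) = 0 | 0 = 0
P & (~((U | R) | P) | (R & Q)) = 1 & 0 = 0
R -> (P & (~((U | R) | P) | (R & Q))) = 0 -> 0 = 1
((P -> U) | ~((P -> (Q & (R -> Q))) -> ((R | P) & P))) -> (R -> (P & (~((U | R) | P) | (R & Q)))) = 1 -> 1 = 1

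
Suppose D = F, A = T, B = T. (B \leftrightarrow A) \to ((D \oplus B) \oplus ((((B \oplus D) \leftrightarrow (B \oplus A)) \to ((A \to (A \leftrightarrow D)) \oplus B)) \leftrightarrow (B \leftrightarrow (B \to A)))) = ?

F

B \leftrightarrow A = T \leftrightarrow T = T
D \oplus B = F \oplus T = T
B \oplus D = T \oplus F = T
B \oplus A = T \oplus T = F
(B \oplus D) \leftrightarrow (B \oplus A) = T \leftrightarrow F = F
A \leftrightarrow D = T \leftrightarrow F = F
A \to (A \leftrightarrow D) = T \to F = F
(A \to (A \leftrightarrow D)) \oplus B = F \oplus T = T
((B \oplus D) \leftrightarrow (B \oplus A)) \to ((A \to (A \leftrightarrow D)) \oplus B) = F \to T = T
B \to A = T \to T = T
B \leftrightarrow (B \to A) = T \leftrightarrow T = T
(((B \oplus D) \leftrightarrow (B \oplus A)) \to ((A \to (A \leftrightarrow D)) \oplus B)) \leftrightarrow (B \leftrightarrow (B \to A)) = T \leftrightarrow T = T
(D \oplus B) \oplus ((((B \oplus D) \leftrightarrow (B \oplus A)) \to ((A \to (A \leftrightarrow D)) \oplus B)) \leftrightarrow (B \leftrightarrow (B \to A))) = T \oplus T = F
(B \leftrightarrow A) \to ((D \oplus B) \oplus ((((B \oplus D) \leftrightarrow (B \oplus A)) \to ((A \to (A \leftrightarrow D)) \oplus B)) \leftrightarrow (B \leftrightarrow (B \to A)))) = T \to F = F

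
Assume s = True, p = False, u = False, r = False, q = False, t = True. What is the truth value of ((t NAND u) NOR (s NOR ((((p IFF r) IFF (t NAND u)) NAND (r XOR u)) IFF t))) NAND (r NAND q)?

t NAND u = True NAND False = True
p IFF r = False IFF False = True
t NAND u = True NAND False = True
(p IFF r) IFF (t NAND u) = True IFF True = True
r XOR u = False XOR False = False
((p IFF r) IFF (t NAND u)) NAND (r XOR u) = True NAND False = True
(((p IFF r) IFF (t NAND u)) NAND (r XOR u)) IFF t = True IFF True = True
s NOR ((((p IFF r) IFF (t NAND u)) NAND (r XOR u)) IFF t) = True NOR True = False
(t NAND u) NOR (s NOR ((((p IFF r) IFF (t NAND u)) NAND (r XOR u)) IFF t)) = True NOR False = False
r NAND q = False NAND False = True
((t NAND u) NOR (s NOR ((((p IFF r) IFF (t NAND u)) NAND (r XOR u)) IFF t))) NAND (r NAND q) = False NAND True = True

True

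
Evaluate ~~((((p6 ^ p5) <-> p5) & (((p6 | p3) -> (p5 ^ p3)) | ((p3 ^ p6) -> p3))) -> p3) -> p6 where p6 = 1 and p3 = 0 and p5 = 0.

p6 ^ p5 = 1 ^ 0 = 1
(p6 ^ p5) <-> p5 = 1 <-> 0 = 0
p6 | p3 = 1 | 0 = 1
p5 ^ p3 = 0 ^ 0 = 0
(p6 | p3) -> (p5 ^ p3) = 1 -> 0 = 0
p3 ^ p6 = 0 ^ 1 = 1
(p3 ^ p6) -> p3 = 1 -> 0 = 0
((p6 | p3) -> (p5 ^ p3)) | ((p3 ^ p6) -> p3) = 0 | 0 = 0
((p6 ^ p5) <-> p5) & (((p6 | p3) -> (p5 ^ p3)) | ((p3 ^ p6) -> p3)) = 0 & 0 = 0
(((p6 ^ p5) <-> p5) & (((p6 | p3) -> (p5 ^ p3)) | ((p3 ^ p6) -> p3))) -> p3 = 0 -> 0 = 1
~((((p6 ^ p5) <-> p5) & (((p6 | p3) -> (p5 ^ p3)) | ((p3 ^ p6) -> p3))) -> p3) = ~1 = 0
~~((((p6 ^ p5) <-> p5) & (((p6 | p3) -> (p5 ^ p3)) | ((p3 ^ p6) -> p3))) -> p3) = ~0 = 1
~~((((p6 ^ p5) <-> p5) & (((p6 | p3) -> (p5 ^ p3)) | ((p3 ^ p6) -> p3))) -> p3) -> p6 = 1 -> 1 = 1

1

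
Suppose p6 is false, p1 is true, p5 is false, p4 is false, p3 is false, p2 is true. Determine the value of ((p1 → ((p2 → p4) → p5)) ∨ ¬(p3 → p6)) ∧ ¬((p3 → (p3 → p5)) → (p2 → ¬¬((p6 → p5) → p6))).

True

p2 → p4 = True → False = False
(p2 → p4) → p5 = False → False = True
p1 → ((p2 → p4) → p5) = True → True = True
p3 → p6 = False → False = True
¬(p3 → p6) = ¬True = False
(p1 → ((p2 → p4) → p5)) ∨ ¬(p3 → p6) = True ∨ False = True
p3 → p5 = False → False = True
p3 → (p3 → p5) = False → True = True
p6 → p5 = False → False = True
(p6 → p5) → p6 = True → False = False
¬((p6 → p5) → p6) = ¬False = True
¬¬((p6 → p5) → p6) = ¬True = False
p2 → ¬¬((p6 → p5) → p6) = True → False = False
(p3 → (p3 → p5)) → (p2 → ¬¬((p6 → p5) → p6)) = True → False = False
¬((p3 → (p3 → p5)) → (p2 → ¬¬((p6 → p5) → p6))) = ¬False = True
((p1 → ((p2 → p4) → p5)) ∨ ¬(p3 → p6)) ∧ ¬((p3 → (p3 → p5)) → (p2 → ¬¬((p6 → p5) → p6))) = True ∧ True = True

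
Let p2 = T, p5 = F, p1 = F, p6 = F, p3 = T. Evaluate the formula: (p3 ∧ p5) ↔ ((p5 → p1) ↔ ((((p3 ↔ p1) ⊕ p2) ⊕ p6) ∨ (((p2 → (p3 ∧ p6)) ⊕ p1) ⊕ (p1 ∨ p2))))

p3 ∧ p5 = T ∧ F = F
p5 → p1 = F → F = T
p3 ↔ p1 = T ↔ F = F
(p3 ↔ p1) ⊕ p2 = F ⊕ T = T
((p3 ↔ p1) ⊕ p2) ⊕ p6 = T ⊕ F = T
p3 ∧ p6 = T ∧ F = F
p2 → (p3 ∧ p6) = T → F = F
(p2 → (p3 ∧ p6)) ⊕ p1 = F ⊕ F = F
p1 ∨ p2 = F ∨ T = T
((p2 → (p3 ∧ p6)) ⊕ p1) ⊕ (p1 ∨ p2) = F ⊕ T = T
(((p3 ↔ p1) ⊕ p2) ⊕ p6) ∨ (((p2 → (p3 ∧ p6)) ⊕ p1) ⊕ (p1 ∨ p2)) = T ∨ T = T
(p5 → p1) ↔ ((((p3 ↔ p1) ⊕ p2) ⊕ p6) ∨ (((p2 → (p3 ∧ p6)) ⊕ p1) ⊕ (p1 ∨ p2))) = T ↔ T = T
(p3 ∧ p5) ↔ ((p5 → p1) ↔ ((((p3 ↔ p1) ⊕ p2) ⊕ p6) ∨ (((p2 → (p3 ∧ p6)) ⊕ p1) ⊕ (p1 ∨ p2)))) = F ↔ T = F

F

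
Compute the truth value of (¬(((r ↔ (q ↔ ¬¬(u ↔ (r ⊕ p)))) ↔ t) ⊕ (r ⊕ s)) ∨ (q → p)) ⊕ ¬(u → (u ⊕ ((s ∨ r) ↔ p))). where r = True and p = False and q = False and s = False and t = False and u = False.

True

Substituting r=True, p=False, q=False, s=False, t=False, u=False:
r ⊕ p = True ⊕ False = True
u ↔ (r ⊕ p) = False ↔ True = False
¬(u ↔ (r ⊕ p)) = ¬False = True
¬¬(u ↔ (r ⊕ p)) = ¬True = False
q ↔ ¬¬(u ↔ (r ⊕ p)) = False ↔ False = True
r ↔ (q ↔ ¬¬(u ↔ (r ⊕ p))) = True ↔ True = True
(r ↔ (q ↔ ¬¬(u ↔ (r ⊕ p)))) ↔ t = True ↔ False = False
r ⊕ s = True ⊕ False = True
((r ↔ (q ↔ ¬¬(u ↔ (r ⊕ p)))) ↔ t) ⊕ (r ⊕ s) = False ⊕ True = True
¬(((r ↔ (q ↔ ¬¬(u ↔ (r ⊕ p)))) ↔ t) ⊕ (r ⊕ s)) = ¬True = False
q → p = False → False = True
¬(((r ↔ (q ↔ ¬¬(u ↔ (r ⊕ p)))) ↔ t) ⊕ (r ⊕ s)) ∨ (q → p) = False ∨ True = True
s ∨ r = False ∨ True = True
(s ∨ r) ↔ p = True ↔ False = False
u ⊕ ((s ∨ r) ↔ p) = False ⊕ False = False
u → (u ⊕ ((s ∨ r) ↔ p)) = False → False = True
¬(u → (u ⊕ ((s ∨ r) ↔ p))) = ¬True = False
(¬(((r ↔ (q ↔ ¬¬(u ↔ (r ⊕ p)))) ↔ t) ⊕ (r ⊕ s)) ∨ (q → p)) ⊕ ¬(u → (u ⊕ ((s ∨ r) ↔ p))) = True ⊕ False = True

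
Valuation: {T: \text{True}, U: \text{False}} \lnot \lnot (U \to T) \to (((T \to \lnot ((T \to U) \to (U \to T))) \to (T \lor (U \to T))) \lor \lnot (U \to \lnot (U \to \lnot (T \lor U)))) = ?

\text{True}

U \to T = \text{False} \to \text{True} = \text{True}
\lnot (U \to T) = \lnot \text{True} = \text{False}
\lnot \lnot (U \to T) = \lnot \text{False} = \text{True}
T \to U = \text{True} \to \text{False} = \text{False}
U \to T = \text{False} \to \text{True} = \text{True}
(T \to U) \to (U \to T) = \text{False} \to \text{True} = \text{True}
\lnot ((T \to U) \to (U \to T)) = \lnot \text{True} = \text{False}
T \to \lnot ((T \to U) \to (U \to T)) = \text{True} \to \text{False} = \text{False}
U \to T = \text{False} \to \text{True} = \text{True}
T \lor (U \to T) = \text{True} \lor \text{True} = \text{True}
(T \to \lnot ((T \to U) \to (U \to T))) \to (T \lor (U \to T)) = \text{False} \to \text{True} = \text{True}
T \lor U = \text{True} \lor \text{False} = \text{True}
\lnot (T \lor U) = \lnot \text{True} = \text{False}
U \to \lnot (T \lor U) = \text{False} \to \text{False} = \text{True}
\lnot (U \to \lnot (T \lor U)) = \lnot \text{True} = \text{False}
U \to \lnot (U \to \lnot (T \lor U)) = \text{False} \to \text{False} = \text{True}
\lnot (U \to \lnot (U \to \lnot (T \lor U))) = \lnot \text{True} = \text{False}
((T \to \lnot ((T \to U) \to (U \to T))) \to (T \lor (U \to T))) \lor \lnot (U \to \lnot (U \to \lnot (T \lor U))) = \text{True} \lor \text{False} = \text{True}
\lnot \lnot (U \to T) \to (((T \to \lnot ((T \to U) \to (U \to T))) \to (T \lor (U \to T))) \lor \lnot (U \to \lnot (U \to \lnot (T \lor U)))) = \text{True} \to \text{True} = \text{True}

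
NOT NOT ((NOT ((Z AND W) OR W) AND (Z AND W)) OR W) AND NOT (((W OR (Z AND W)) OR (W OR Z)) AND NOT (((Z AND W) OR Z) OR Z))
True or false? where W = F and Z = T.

Substituting W=F, Z=T:
Z AND W = T AND F = F
(Z AND W) OR W = F OR F = F
NOT ((Z AND W) OR W) = NOT F = T
Z AND W = T AND F = F
NOT ((Z AND W) OR W) AND (Z AND W) = T AND F = F
(NOT ((Z AND W) OR W) AND (Z AND W)) OR W = F OR F = F
NOT ((NOT ((Z AND W) OR W) AND (Z AND W)) OR W) = NOT F = T
NOT NOT ((NOT ((Z AND W) OR W) AND (Z AND W)) OR W) = NOT T = F
Z AND W = T AND F = F
W OR (Z AND W) = F OR F = F
W OR Z = F OR T = T
(W OR (Z AND W)) OR (W OR Z) = F OR T = T
Z AND W = T AND F = F
(Z AND W) OR Z = F OR T = T
((Z AND W) OR Z) OR Z = T OR T = T
NOT (((Z AND W) OR Z) OR Z) = NOT T = F
((W OR (Z AND W)) OR (W OR Z)) AND NOT (((Z AND W) OR Z) OR Z) = T AND F = F
NOT (((W OR (Z AND W)) OR (W OR Z)) AND NOT (((Z AND W) OR Z) OR Z)) = NOT F = T
NOT NOT ((NOT ((Z AND W) OR W) AND (Z AND W)) OR W) AND NOT (((W OR (Z AND W)) OR (W OR Z)) AND NOT (((Z AND W) OR Z) OR Z)) = F AND T = F

F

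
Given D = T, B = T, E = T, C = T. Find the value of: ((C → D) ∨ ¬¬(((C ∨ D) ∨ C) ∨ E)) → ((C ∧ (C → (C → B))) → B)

C → D = T → T = T
C ∨ D = T ∨ T = T
(C ∨ D) ∨ C = T ∨ T = T
((C ∨ D) ∨ C) ∨ E = T ∨ T = T
¬(((C ∨ D) ∨ C) ∨ E) = ¬T = F
¬¬(((C ∨ D) ∨ C) ∨ E) = ¬F = T
(C → D) ∨ ¬¬(((C ∨ D) ∨ C) ∨ E) = T ∨ T = T
C → B = T → T = T
C → (C → B) = T → T = T
C ∧ (C → (C → B)) = T ∧ T = T
(C ∧ (C → (C → B))) → B = T → T = T
((C → D) ∨ ¬¬(((C ∨ D) ∨ C) ∨ E)) → ((C ∧ (C → (C → B))) → B) = T → T = T

T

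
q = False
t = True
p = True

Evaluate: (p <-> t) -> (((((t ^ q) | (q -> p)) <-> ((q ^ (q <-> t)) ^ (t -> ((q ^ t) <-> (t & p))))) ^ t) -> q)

p <-> t = True <-> True = True
t ^ q = True ^ False = True
q -> p = False -> True = True
(t ^ q) | (q -> p) = True | True = True
q <-> t = False <-> True = False
q ^ (q <-> t) = False ^ False = False
q ^ t = False ^ True = True
t & p = True & True = True
(q ^ t) <-> (t & p) = True <-> True = True
t -> ((q ^ t) <-> (t & p)) = True -> True = True
(q ^ (q <-> t)) ^ (t -> ((q ^ t) <-> (t & p))) = False ^ True = True
((t ^ q) | (q -> p)) <-> ((q ^ (q <-> t)) ^ (t -> ((q ^ t) <-> (t & p)))) = True <-> True = True
(((t ^ q) | (q -> p)) <-> ((q ^ (q <-> t)) ^ (t -> ((q ^ t) <-> (t & p))))) ^ t = True ^ True = False
((((t ^ q) | (q -> p)) <-> ((q ^ (q <-> t)) ^ (t -> ((q ^ t) <-> (t & p))))) ^ t) -> q = False -> False = True
(p <-> t) -> (((((t ^ q) | (q -> p)) <-> ((q ^ (q <-> t)) ^ (t -> ((q ^ t) <-> (t & p))))) ^ t) -> q) = True -> True = True

True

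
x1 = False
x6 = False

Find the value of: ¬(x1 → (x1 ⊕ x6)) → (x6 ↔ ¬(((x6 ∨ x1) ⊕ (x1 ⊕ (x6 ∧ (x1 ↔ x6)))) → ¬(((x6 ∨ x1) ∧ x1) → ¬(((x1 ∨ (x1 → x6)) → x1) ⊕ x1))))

x1 ⊕ x6 = False ⊕ False = False
x1 → (x1 ⊕ x6) = False → False = True
¬(x1 → (x1 ⊕ x6)) = ¬True = False
x6 ∨ x1 = False ∨ False = False
x1 ↔ x6 = False ↔ False = True
x6 ∧ (x1 ↔ x6) = False ∧ True = False
x1 ⊕ (x6 ∧ (x1 ↔ x6)) = False ⊕ False = False
(x6 ∨ x1) ⊕ (x1 ⊕ (x6 ∧ (x1 ↔ x6))) = False ⊕ False = False
x6 ∨ x1 = False ∨ False = False
(x6 ∨ x1) ∧ x1 = False ∧ False = False
x1 → x6 = False → False = True
x1 ∨ (x1 → x6) = False ∨ True = True
(x1 ∨ (x1 → x6)) → x1 = True → False = False
((x1 ∨ (x1 → x6)) → x1) ⊕ x1 = False ⊕ False = False
¬(((x1 ∨ (x1 → x6)) → x1) ⊕ x1) = ¬False = True
((x6 ∨ x1) ∧ x1) → ¬(((x1 ∨ (x1 → x6)) → x1) ⊕ x1) = False → True = True
¬(((x6 ∨ x1) ∧ x1) → ¬(((x1 ∨ (x1 → x6)) → x1) ⊕ x1)) = ¬True = False
((x6 ∨ x1) ⊕ (x1 ⊕ (x6 ∧ (x1 ↔ x6)))) → ¬(((x6 ∨ x1) ∧ x1) → ¬(((x1 ∨ (x1 → x6)) → x1) ⊕ x1)) = False → False = True
¬(((x6 ∨ x1) ⊕ (x1 ⊕ (x6 ∧ (x1 ↔ x6)))) → ¬(((x6 ∨ x1) ∧ x1) → ¬(((x1 ∨ (x1 → x6)) → x1) ⊕ x1))) = ¬True = False
x6 ↔ ¬(((x6 ∨ x1) ⊕ (x1 ⊕ (x6 ∧ (x1 ↔ x6)))) → ¬(((x6 ∨ x1) ∧ x1) → ¬(((x1 ∨ (x1 → x6)) → x1) ⊕ x1))) = False ↔ False = True
¬(x1 → (x1 ⊕ x6)) → (x6 ↔ ¬(((x6 ∨ x1) ⊕ (x1 ⊕ (x6 ∧ (x1 ↔ x6)))) → ¬(((x6 ∨ x1) ∧ x1) → ¬(((x1 ∨ (x1 → x6)) → x1) ⊕ x1)))) = False → True = True

True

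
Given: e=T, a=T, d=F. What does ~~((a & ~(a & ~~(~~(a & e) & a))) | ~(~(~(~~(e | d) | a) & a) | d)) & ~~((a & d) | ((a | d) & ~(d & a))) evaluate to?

a & e = T & T = T
~(a & e) = ~T = F
~~(a & e) = ~F = T
~~(a & e) & a = T & T = T
~(~~(a & e) & a) = ~T = F
~~(~~(a & e) & a) = ~F = T
a & ~~(~~(a & e) & a) = T & T = T
~(a & ~~(~~(a & e) & a)) = ~T = F
a & ~(a & ~~(~~(a & e) & a)) = T & F = F
e | d = T | F = T
~(e | d) = ~T = F
~~(e | d) = ~F = T
~~(e | d) | a = T | T = T
~(~~(e | d) | a) = ~T = F
~(~~(e | d) | a) & a = F & T = F
~(~(~~(e | d) | a) & a) = ~F = T
~(~(~~(e | d) | a) & a) | d = T | F = T
~(~(~(~~(e | d) | a) & a) | d) = ~T = F
(a & ~(a & ~~(~~(a & e) & a))) | ~(~(~(~~(e | d) | a) & a) | d) = F | F = F
~((a & ~(a & ~~(~~(a & e) & a))) | ~(~(~(~~(e | d) | a) & a) | d)) = ~F = T
~~((a & ~(a & ~~(~~(a & e) & a))) | ~(~(~(~~(e | d) | a) & a) | d)) = ~T = F
a & d = T & F = F
a | d = T | F = T
d & a = F & T = F
~(d & a) = ~F = T
(a | d) & ~(d & a) = T & T = T
(a & d) | ((a | d) & ~(d & a)) = F | T = T
~((a & d) | ((a | d) & ~(d & a))) = ~T = F
~~((a & d) | ((a | d) & ~(d & a))) = ~F = T
~~((a & ~(a & ~~(~~(a & e) & a))) | ~(~(~(~~(e | d) | a) & a) | d)) & ~~((a & d) | ((a | d) & ~(d & a))) = F & T = F

F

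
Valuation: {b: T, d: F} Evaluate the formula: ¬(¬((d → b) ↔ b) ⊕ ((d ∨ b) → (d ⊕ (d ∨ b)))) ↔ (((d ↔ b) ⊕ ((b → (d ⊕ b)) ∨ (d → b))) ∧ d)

T

d → b = F → T = T
(d → b) ↔ b = T ↔ T = T
¬((d → b) ↔ b) = ¬T = F
d ∨ b = F ∨ T = T
d ∨ b = F ∨ T = T
d ⊕ (d ∨ b) = F ⊕ T = T
(d ∨ b) → (d ⊕ (d ∨ b)) = T → T = T
¬((d → b) ↔ b) ⊕ ((d ∨ b) → (d ⊕ (d ∨ b))) = F ⊕ T = T
¬(¬((d → b) ↔ b) ⊕ ((d ∨ b) → (d ⊕ (d ∨ b)))) = ¬T = F
d ↔ b = F ↔ T = F
d ⊕ b = F ⊕ T = T
b → (d ⊕ b) = T → T = T
d → b = F → T = T
(b → (d ⊕ b)) ∨ (d → b) = T ∨ T = T
(d ↔ b) ⊕ ((b → (d ⊕ b)) ∨ (d → b)) = F ⊕ T = T
((d ↔ b) ⊕ ((b → (d ⊕ b)) ∨ (d → b))) ∧ d = T ∧ F = F
¬(¬((d → b) ↔ b) ⊕ ((d ∨ b) → (d ⊕ (d ∨ b)))) ↔ (((d ↔ b) ⊕ ((b → (d ⊕ b)) ∨ (d → b))) ∧ d) = F ↔ F = T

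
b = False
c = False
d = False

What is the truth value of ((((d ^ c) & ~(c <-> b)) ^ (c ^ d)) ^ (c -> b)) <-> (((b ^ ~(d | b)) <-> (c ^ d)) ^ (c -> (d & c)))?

Substituting b=False, c=False, d=False:
d ^ c = False ^ False = False
c <-> b = False <-> False = True
~(c <-> b) = ~True = False
(d ^ c) & ~(c <-> b) = False & False = False
c ^ d = False ^ False = False
((d ^ c) & ~(c <-> b)) ^ (c ^ d) = False ^ False = False
c -> b = False -> False = True
(((d ^ c) & ~(c <-> b)) ^ (c ^ d)) ^ (c -> b) = False ^ True = True
d | b = False | False = False
~(d | b) = ~False = True
b ^ ~(d | b) = False ^ True = True
c ^ d = False ^ False = False
(b ^ ~(d | b)) <-> (c ^ d) = True <-> False = False
d & c = False & False = False
c -> (d & c) = False -> False = True
((b ^ ~(d | b)) <-> (c ^ d)) ^ (c -> (d & c)) = False ^ True = True
((((d ^ c) & ~(c <-> b)) ^ (c ^ d)) ^ (c -> b)) <-> (((b ^ ~(d | b)) <-> (c ^ d)) ^ (c -> (d & c))) = True <-> True = True

True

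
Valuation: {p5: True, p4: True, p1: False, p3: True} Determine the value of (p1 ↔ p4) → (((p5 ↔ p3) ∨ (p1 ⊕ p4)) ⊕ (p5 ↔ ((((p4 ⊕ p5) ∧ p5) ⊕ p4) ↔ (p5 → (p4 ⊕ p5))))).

p1 ↔ p4 = False ↔ True = False
p5 ↔ p3 = True ↔ True = True
p1 ⊕ p4 = False ⊕ True = True
(p5 ↔ p3) ∨ (p1 ⊕ p4) = True ∨ True = True
p4 ⊕ p5 = True ⊕ True = False
(p4 ⊕ p5) ∧ p5 = False ∧ True = False
((p4 ⊕ p5) ∧ p5) ⊕ p4 = False ⊕ True = True
p4 ⊕ p5 = True ⊕ True = False
p5 → (p4 ⊕ p5) = True → False = False
(((p4 ⊕ p5) ∧ p5) ⊕ p4) ↔ (p5 → (p4 ⊕ p5)) = True ↔ False = False
p5 ↔ ((((p4 ⊕ p5) ∧ p5) ⊕ p4) ↔ (p5 → (p4 ⊕ p5))) = True ↔ False = False
((p5 ↔ p3) ∨ (p1 ⊕ p4)) ⊕ (p5 ↔ ((((p4 ⊕ p5) ∧ p5) ⊕ p4) ↔ (p5 → (p4 ⊕ p5)))) = True ⊕ False = True
(p1 ↔ p4) → (((p5 ↔ p3) ∨ (p1 ⊕ p4)) ⊕ (p5 ↔ ((((p4 ⊕ p5) ∧ p5) ⊕ p4) ↔ (p5 → (p4 ⊕ p5))))) = False → True = True

True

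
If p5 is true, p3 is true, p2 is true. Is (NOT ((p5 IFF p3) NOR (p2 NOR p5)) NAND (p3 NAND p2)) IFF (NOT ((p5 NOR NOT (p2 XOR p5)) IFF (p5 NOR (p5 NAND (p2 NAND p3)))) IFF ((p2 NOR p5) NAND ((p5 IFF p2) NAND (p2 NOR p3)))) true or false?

F

Substituting p5=T, p3=T, p2=T:
p5 IFF p3 = T IFF T = T
p2 NOR p5 = T NOR T = F
(p5 IFF p3) NOR (p2 NOR p5) = T NOR F = F
NOT ((p5 IFF p3) NOR (p2 NOR p5)) = NOT F = T
p3 NAND p2 = T NAND T = F
NOT ((p5 IFF p3) NOR (p2 NOR p5)) NAND (p3 NAND p2) = T NAND F = T
p2 XOR p5 = T XOR T = F
NOT (p2 XOR p5) = NOT F = T
p5 NOR NOT (p2 XOR p5) = T NOR T = F
p2 NAND p3 = T NAND T = F
p5 NAND (p2 NAND p3) = T NAND F = T
p5 NOR (p5 NAND (p2 NAND p3)) = T NOR T = F
(p5 NOR NOT (p2 XOR p5)) IFF (p5 NOR (p5 NAND (p2 NAND p3))) = F IFF F = T
NOT ((p5 NOR NOT (p2 XOR p5)) IFF (p5 NOR (p5 NAND (p2 NAND p3)))) = NOT T = F
p2 NOR p5 = T NOR T = F
p5 IFF p2 = T IFF T = T
p2 NOR p3 = T NOR T = F
(p5 IFF p2) NAND (p2 NOR p3) = T NAND F = T
(p2 NOR p5) NAND ((p5 IFF p2) NAND (p2 NOR p3)) = F NAND T = T
NOT ((p5 NOR NOT (p2 XOR p5)) IFF (p5 NOR (p5 NAND (p2 NAND p3)))) IFF ((p2 NOR p5) NAND ((p5 IFF p2) NAND (p2 NOR p3))) = F IFF T = F
(NOT ((p5 IFF p3) NOR (p2 NOR p5)) NAND (p3 NAND p2)) IFF (NOT ((p5 NOR NOT (p2 XOR p5)) IFF (p5 NOR (p5 NAND (p2 NAND p3)))) IFF ((p2 NOR p5) NAND ((p5 IFF p2) NAND (p2 NOR p3)))) = T IFF F = F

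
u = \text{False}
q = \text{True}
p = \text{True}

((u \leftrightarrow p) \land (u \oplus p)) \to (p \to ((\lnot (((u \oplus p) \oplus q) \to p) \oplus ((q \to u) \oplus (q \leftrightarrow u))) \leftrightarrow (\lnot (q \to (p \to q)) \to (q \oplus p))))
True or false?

u \leftrightarrow p = \text{False} \leftrightarrow \text{True} = \text{False}
u \oplus p = \text{False} \oplus \text{True} = \text{True}
(u \leftrightarrow p) \land (u \oplus p) = \text{False} \land \text{True} = \text{False}
u \oplus p = \text{False} \oplus \text{True} = \text{True}
(u \oplus p) \oplus q = \text{True} \oplus \text{True} = \text{False}
((u \oplus p) \oplus q) \to p = \text{False} \to \text{True} = \text{True}
\lnot (((u \oplus p) \oplus q) \to p) = \lnot \text{True} = \text{False}
q \to u = \text{True} \to \text{False} = \text{False}
q \leftrightarrow u = \text{True} \leftrightarrow \text{False} = \text{False}
(q \to u) \oplus (q \leftrightarrow u) = \text{False} \oplus \text{False} = \text{False}
\lnot (((u \oplus p) \oplus q) \to p) \oplus ((q \to u) \oplus (q \leftrightarrow u)) = \text{False} \oplus \text{False} = \text{False}
p \to q = \text{True} \to \text{True} = \text{True}
q \to (p \to q) = \text{True} \to \text{True} = \text{True}
\lnot (q \to (p \to q)) = \lnot \text{True} = \text{False}
q \oplus p = \text{True} \oplus \text{True} = \text{False}
\lnot (q \to (p \to q)) \to (q \oplus p) = \text{False} \to \text{False} = \text{True}
(\lnot (((u \oplus p) \oplus q) \to p) \oplus ((q \to u) \oplus (q \leftrightarrow u))) \leftrightarrow (\lnot (q \to (p \to q)) \to (q \oplus p)) = \text{False} \leftrightarrow \text{True} = \text{False}
p \to ((\lnot (((u \oplus p) \oplus q) \to p) \oplus ((q \to u) \oplus (q \leftrightarrow u))) \leftrightarrow (\lnot (q \to (p \to q)) \to (q \oplus p))) = \text{True} \to \text{False} = \text{False}
((u \leftrightarrow p) \land (u \oplus p)) \to (p \to ((\lnot (((u \oplus p) \oplus q) \to p) \oplus ((q \to u) \oplus (q \leftrightarrow u))) \leftrightarrow (\lnot (q \to (p \to q)) \to (q \oplus p)))) = \text{False} \to \text{False} = \text{True}

\text{True}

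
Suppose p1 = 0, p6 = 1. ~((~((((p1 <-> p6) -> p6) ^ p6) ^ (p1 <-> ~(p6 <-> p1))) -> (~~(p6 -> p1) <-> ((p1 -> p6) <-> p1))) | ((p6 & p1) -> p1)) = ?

0

p1 <-> p6 = 0 <-> 1 = 0
(p1 <-> p6) -> p6 = 0 -> 1 = 1
((p1 <-> p6) -> p6) ^ p6 = 1 ^ 1 = 0
p6 <-> p1 = 1 <-> 0 = 0
~(p6 <-> p1) = ~0 = 1
p1 <-> ~(p6 <-> p1) = 0 <-> 1 = 0
(((p1 <-> p6) -> p6) ^ p6) ^ (p1 <-> ~(p6 <-> p1)) = 0 ^ 0 = 0
~((((p1 <-> p6) -> p6) ^ p6) ^ (p1 <-> ~(p6 <-> p1))) = ~0 = 1
p6 -> p1 = 1 -> 0 = 0
~(p6 -> p1) = ~0 = 1
~~(p6 -> p1) = ~1 = 0
p1 -> p6 = 0 -> 1 = 1
(p1 -> p6) <-> p1 = 1 <-> 0 = 0
~~(p6 -> p1) <-> ((p1 -> p6) <-> p1) = 0 <-> 0 = 1
~((((p1 <-> p6) -> p6) ^ p6) ^ (p1 <-> ~(p6 <-> p1))) -> (~~(p6 -> p1) <-> ((p1 -> p6) <-> p1)) = 1 -> 1 = 1
p6 & p1 = 1 & 0 = 0
(p6 & p1) -> p1 = 0 -> 0 = 1
(~((((p1 <-> p6) -> p6) ^ p6) ^ (p1 <-> ~(p6 <-> p1))) -> (~~(p6 -> p1) <-> ((p1 -> p6) <-> p1))) | ((p6 & p1) -> p1) = 1 | 1 = 1
~((~((((p1 <-> p6) -> p6) ^ p6) ^ (p1 <-> ~(p6 <-> p1))) -> (~~(p6 -> p1) <-> ((p1 -> p6) <-> p1))) | ((p6 & p1) -> p1)) = ~1 = 0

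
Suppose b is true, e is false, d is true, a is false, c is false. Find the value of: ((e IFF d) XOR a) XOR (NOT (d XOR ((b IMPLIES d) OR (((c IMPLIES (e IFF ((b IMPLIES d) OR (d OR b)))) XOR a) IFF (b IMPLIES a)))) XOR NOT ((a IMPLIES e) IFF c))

False

e IFF d = False IFF True = False
(e IFF d) XOR a = False XOR False = False
b IMPLIES d = True IMPLIES True = True
b IMPLIES d = True IMPLIES True = True
d OR b = True OR True = True
(b IMPLIES d) OR (d OR b) = True OR True = True
e IFF ((b IMPLIES d) OR (d OR b)) = False IFF True = False
c IMPLIES (e IFF ((b IMPLIES d) OR (d OR b))) = False IMPLIES False = True
(c IMPLIES (e IFF ((b IMPLIES d) OR (d OR b)))) XOR a = True XOR False = True
b IMPLIES a = True IMPLIES False = False
((c IMPLIES (e IFF ((b IMPLIES d) OR (d OR b)))) XOR a) IFF (b IMPLIES a) = True IFF False = False
(b IMPLIES d) OR (((c IMPLIES (e IFF ((b IMPLIES d) OR (d OR b)))) XOR a) IFF (b IMPLIES a)) = True OR False = True
d XOR ((b IMPLIES d) OR (((c IMPLIES (e IFF ((b IMPLIES d) OR (d OR b)))) XOR a) IFF (b IMPLIES a))) = True XOR True = False
NOT (d XOR ((b IMPLIES d) OR (((c IMPLIES (e IFF ((b IMPLIES d) OR (d OR b)))) XOR a) IFF (b IMPLIES a)))) = NOT False = True
a IMPLIES e = False IMPLIES False = True
(a IMPLIES e) IFF c = True IFF False = False
NOT ((a IMPLIES e) IFF c) = NOT False = True
NOT (d XOR ((b IMPLIES d) OR (((c IMPLIES (e IFF ((b IMPLIES d) OR (d OR b)))) XOR a) IFF (b IMPLIES a)))) XOR NOT ((a IMPLIES e) IFF c) = True XOR True = False
((e IFF d) XOR a) XOR (NOT (d XOR ((b IMPLIES d) OR (((c IMPLIES (e IFF ((b IMPLIES d) OR (d OR b)))) XOR a) IFF (b IMPLIES a)))) XOR NOT ((a IMPLIES e) IFF c)) = False XOR False = False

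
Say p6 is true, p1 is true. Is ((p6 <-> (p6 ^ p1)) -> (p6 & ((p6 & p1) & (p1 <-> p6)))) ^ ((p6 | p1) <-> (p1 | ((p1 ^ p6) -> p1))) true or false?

False

Substituting p6=True, p1=True:
p6 ^ p1 = True ^ True = False
p6 <-> (p6 ^ p1) = True <-> False = False
p6 & p1 = True & True = True
p1 <-> p6 = True <-> True = True
(p6 & p1) & (p1 <-> p6) = True & True = True
p6 & ((p6 & p1) & (p1 <-> p6)) = True & True = True
(p6 <-> (p6 ^ p1)) -> (p6 & ((p6 & p1) & (p1 <-> p6))) = False -> True = True
p6 | p1 = True | True = True
p1 ^ p6 = True ^ True = False
(p1 ^ p6) -> p1 = False -> True = True
p1 | ((p1 ^ p6) -> p1) = True | True = True
(p6 | p1) <-> (p1 | ((p1 ^ p6) -> p1)) = True <-> True = True
((p6 <-> (p6 ^ p1)) -> (p6 & ((p6 & p1) & (p1 <-> p6)))) ^ ((p6 | p1) <-> (p1 | ((p1 ^ p6) -> p1))) = True ^ True = False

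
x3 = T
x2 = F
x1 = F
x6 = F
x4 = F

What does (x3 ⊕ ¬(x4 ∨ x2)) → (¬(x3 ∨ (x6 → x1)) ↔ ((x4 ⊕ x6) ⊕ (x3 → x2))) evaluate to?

x4 ∨ x2 = F ∨ F = F
¬(x4 ∨ x2) = ¬F = T
x3 ⊕ ¬(x4 ∨ x2) = T ⊕ T = F
x6 → x1 = F → F = T
x3 ∨ (x6 → x1) = T ∨ T = T
¬(x3 ∨ (x6 → x1)) = ¬T = F
x4 ⊕ x6 = F ⊕ F = F
x3 → x2 = T → F = F
(x4 ⊕ x6) ⊕ (x3 → x2) = F ⊕ F = F
¬(x3 ∨ (x6 → x1)) ↔ ((x4 ⊕ x6) ⊕ (x3 → x2)) = F ↔ F = T
(x3 ⊕ ¬(x4 ∨ x2)) → (¬(x3 ∨ (x6 → x1)) ↔ ((x4 ⊕ x6) ⊕ (x3 → x2))) = F → T = T

T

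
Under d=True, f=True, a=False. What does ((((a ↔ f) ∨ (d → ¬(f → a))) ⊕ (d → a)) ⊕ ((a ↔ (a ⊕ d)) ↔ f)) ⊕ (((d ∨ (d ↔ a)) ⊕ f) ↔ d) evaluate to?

True

Substituting d=True, f=True, a=False:
a ↔ f = False ↔ True = False
f → a = True → False = False
¬(f → a) = ¬False = True
d → ¬(f → a) = True → True = True
(a ↔ f) ∨ (d → ¬(f → a)) = False ∨ True = True
d → a = True → False = False
((a ↔ f) ∨ (d → ¬(f → a))) ⊕ (d → a) = True ⊕ False = True
a ⊕ d = False ⊕ True = True
a ↔ (a ⊕ d) = False ↔ True = False
(a ↔ (a ⊕ d)) ↔ f = False ↔ True = False
(((a ↔ f) ∨ (d → ¬(f → a))) ⊕ (d → a)) ⊕ ((a ↔ (a ⊕ d)) ↔ f) = True ⊕ False = True
d ↔ a = True ↔ False = False
d ∨ (d ↔ a) = True ∨ False = True
(d ∨ (d ↔ a)) ⊕ f = True ⊕ True = False
((d ∨ (d ↔ a)) ⊕ f) ↔ d = False ↔ True = False
((((a ↔ f) ∨ (d → ¬(f → a))) ⊕ (d → a)) ⊕ ((a ↔ (a ⊕ d)) ↔ f)) ⊕ (((d ∨ (d ↔ a)) ⊕ f) ↔ d) = True ⊕ False = True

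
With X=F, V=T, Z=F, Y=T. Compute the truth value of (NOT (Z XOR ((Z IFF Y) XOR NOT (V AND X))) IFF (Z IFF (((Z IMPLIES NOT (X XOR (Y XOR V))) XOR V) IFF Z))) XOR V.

F

Z IFF Y = F IFF T = F
V AND X = T AND F = F
NOT (V AND X) = NOT F = T
(Z IFF Y) XOR NOT (V AND X) = F XOR T = T
Z XOR ((Z IFF Y) XOR NOT (V AND X)) = F XOR T = T
NOT (Z XOR ((Z IFF Y) XOR NOT (V AND X))) = NOT T = F
Y XOR V = T XOR T = F
X XOR (Y XOR V) = F XOR F = F
NOT (X XOR (Y XOR V)) = NOT F = T
Z IMPLIES NOT (X XOR (Y XOR V)) = F IMPLIES T = T
(Z IMPLIES NOT (X XOR (Y XOR V))) XOR V = T XOR T = F
((Z IMPLIES NOT (X XOR (Y XOR V))) XOR V) IFF Z = F IFF F = T
Z IFF (((Z IMPLIES NOT (X XOR (Y XOR V))) XOR V) IFF Z) = F IFF T = F
NOT (Z XOR ((Z IFF Y) XOR NOT (V AND X))) IFF (Z IFF (((Z IMPLIES NOT (X XOR (Y XOR V))) XOR V) IFF Z)) = F IFF F = T
(NOT (Z XOR ((Z IFF Y) XOR NOT (V AND X))) IFF (Z IFF (((Z IMPLIES NOT (X XOR (Y XOR V))) XOR V) IFF Z))) XOR V = T XOR T = F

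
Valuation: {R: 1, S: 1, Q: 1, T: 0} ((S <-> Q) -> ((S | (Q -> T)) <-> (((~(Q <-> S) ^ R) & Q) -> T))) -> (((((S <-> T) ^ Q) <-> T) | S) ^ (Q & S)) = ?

1

S <-> Q = 1 <-> 1 = 1
Q -> T = 1 -> 0 = 0
S | (Q -> T) = 1 | 0 = 1
Q <-> S = 1 <-> 1 = 1
~(Q <-> S) = ~1 = 0
~(Q <-> S) ^ R = 0 ^ 1 = 1
(~(Q <-> S) ^ R) & Q = 1 & 1 = 1
((~(Q <-> S) ^ R) & Q) -> T = 1 -> 0 = 0
(S | (Q -> T)) <-> (((~(Q <-> S) ^ R) & Q) -> T) = 1 <-> 0 = 0
(S <-> Q) -> ((S | (Q -> T)) <-> (((~(Q <-> S) ^ R) & Q) -> T)) = 1 -> 0 = 0
S <-> T = 1 <-> 0 = 0
(S <-> T) ^ Q = 0 ^ 1 = 1
((S <-> T) ^ Q) <-> T = 1 <-> 0 = 0
(((S <-> T) ^ Q) <-> T) | S = 0 | 1 = 1
Q & S = 1 & 1 = 1
((((S <-> T) ^ Q) <-> T) | S) ^ (Q & S) = 1 ^ 1 = 0
((S <-> Q) -> ((S | (Q -> T)) <-> (((~(Q <-> S) ^ R) & Q) -> T))) -> (((((S <-> T) ^ Q) <-> T) | S) ^ (Q & S)) = 0 -> 0 = 1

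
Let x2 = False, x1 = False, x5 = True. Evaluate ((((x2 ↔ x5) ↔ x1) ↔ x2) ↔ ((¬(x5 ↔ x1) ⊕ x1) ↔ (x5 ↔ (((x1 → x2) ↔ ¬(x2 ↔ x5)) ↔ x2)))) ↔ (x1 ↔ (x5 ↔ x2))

x2 ↔ x5 = False ↔ True = False
(x2 ↔ x5) ↔ x1 = False ↔ False = True
((x2 ↔ x5) ↔ x1) ↔ x2 = True ↔ False = False
x5 ↔ x1 = True ↔ False = False
¬(x5 ↔ x1) = ¬False = True
¬(x5 ↔ x1) ⊕ x1 = True ⊕ False = True
x1 → x2 = False → False = True
x2 ↔ x5 = False ↔ True = False
¬(x2 ↔ x5) = ¬False = True
(x1 → x2) ↔ ¬(x2 ↔ x5) = True ↔ True = True
((x1 → x2) ↔ ¬(x2 ↔ x5)) ↔ x2 = True ↔ False = False
x5 ↔ (((x1 → x2) ↔ ¬(x2 ↔ x5)) ↔ x2) = True ↔ False = False
(¬(x5 ↔ x1) ⊕ x1) ↔ (x5 ↔ (((x1 → x2) ↔ ¬(x2 ↔ x5)) ↔ x2)) = True ↔ False = False
(((x2 ↔ x5) ↔ x1) ↔ x2) ↔ ((¬(x5 ↔ x1) ⊕ x1) ↔ (x5 ↔ (((x1 → x2) ↔ ¬(x2 ↔ x5)) ↔ x2))) = False ↔ False = True
x5 ↔ x2 = True ↔ False = False
x1 ↔ (x5 ↔ x2) = False ↔ False = True
((((x2 ↔ x5) ↔ x1) ↔ x2) ↔ ((¬(x5 ↔ x1) ⊕ x1) ↔ (x5 ↔ (((x1 → x2) ↔ ¬(x2 ↔ x5)) ↔ x2)))) ↔ (x1 ↔ (x5 ↔ x2)) = True ↔ True = True

True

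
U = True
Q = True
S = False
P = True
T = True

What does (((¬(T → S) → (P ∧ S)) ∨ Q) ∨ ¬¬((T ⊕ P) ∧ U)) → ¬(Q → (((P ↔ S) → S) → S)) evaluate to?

True

T → S = True → False = False
¬(T → S) = ¬False = True
P ∧ S = True ∧ False = False
¬(T → S) → (P ∧ S) = True → False = False
(¬(T → S) → (P ∧ S)) ∨ Q = False ∨ True = True
T ⊕ P = True ⊕ True = False
(T ⊕ P) ∧ U = False ∧ True = False
¬((T ⊕ P) ∧ U) = ¬False = True
¬¬((T ⊕ P) ∧ U) = ¬True = False
((¬(T → S) → (P ∧ S)) ∨ Q) ∨ ¬¬((T ⊕ P) ∧ U) = True ∨ False = True
P ↔ S = True ↔ False = False
(P ↔ S) → S = False → False = True
((P ↔ S) → S) → S = True → False = False
Q → (((P ↔ S) → S) → S) = True → False = False
¬(Q → (((P ↔ S) → S) → S)) = ¬False = True
(((¬(T → S) → (P ∧ S)) ∨ Q) ∨ ¬¬((T ⊕ P) ∧ U)) → ¬(Q → (((P ↔ S) → S) → S)) = True → True = True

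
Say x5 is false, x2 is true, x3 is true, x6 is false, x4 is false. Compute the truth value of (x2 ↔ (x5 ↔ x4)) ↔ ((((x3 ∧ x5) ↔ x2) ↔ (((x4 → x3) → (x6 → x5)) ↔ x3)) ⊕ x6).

x5 ↔ x4 = F ↔ F = T
x2 ↔ (x5 ↔ x4) = T ↔ T = T
x3 ∧ x5 = T ∧ F = F
(x3 ∧ x5) ↔ x2 = F ↔ T = F
x4 → x3 = F → T = T
x6 → x5 = F → F = T
(x4 → x3) → (x6 → x5) = T → T = T
((x4 → x3) → (x6 → x5)) ↔ x3 = T ↔ T = T
((x3 ∧ x5) ↔ x2) ↔ (((x4 → x3) → (x6 → x5)) ↔ x3) = F ↔ T = F
(((x3 ∧ x5) ↔ x2) ↔ (((x4 → x3) → (x6 → x5)) ↔ x3)) ⊕ x6 = F ⊕ F = F
(x2 ↔ (x5 ↔ x4)) ↔ ((((x3 ∧ x5) ↔ x2) ↔ (((x4 → x3) → (x6 → x5)) ↔ x3)) ⊕ x6) = T ↔ F = F

F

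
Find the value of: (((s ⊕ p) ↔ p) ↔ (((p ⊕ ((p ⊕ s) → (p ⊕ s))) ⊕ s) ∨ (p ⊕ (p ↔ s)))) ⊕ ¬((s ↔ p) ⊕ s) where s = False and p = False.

True

s ⊕ p = False ⊕ False = False
(s ⊕ p) ↔ p = False ↔ False = True
p ⊕ s = False ⊕ False = False
p ⊕ s = False ⊕ False = False
(p ⊕ s) → (p ⊕ s) = False → False = True
p ⊕ ((p ⊕ s) → (p ⊕ s)) = False ⊕ True = True
(p ⊕ ((p ⊕ s) → (p ⊕ s))) ⊕ s = True ⊕ False = True
p ↔ s = False ↔ False = True
p ⊕ (p ↔ s) = False ⊕ True = True
((p ⊕ ((p ⊕ s) → (p ⊕ s))) ⊕ s) ∨ (p ⊕ (p ↔ s)) = True ∨ True = True
((s ⊕ p) ↔ p) ↔ (((p ⊕ ((p ⊕ s) → (p ⊕ s))) ⊕ s) ∨ (p ⊕ (p ↔ s))) = True ↔ True = True
s ↔ p = False ↔ False = True
(s ↔ p) ⊕ s = True ⊕ False = True
¬((s ↔ p) ⊕ s) = ¬True = False
(((s ⊕ p) ↔ p) ↔ (((p ⊕ ((p ⊕ s) → (p ⊕ s))) ⊕ s) ∨ (p ⊕ (p ↔ s)))) ⊕ ¬((s ↔ p) ⊕ s) = True ⊕ False = True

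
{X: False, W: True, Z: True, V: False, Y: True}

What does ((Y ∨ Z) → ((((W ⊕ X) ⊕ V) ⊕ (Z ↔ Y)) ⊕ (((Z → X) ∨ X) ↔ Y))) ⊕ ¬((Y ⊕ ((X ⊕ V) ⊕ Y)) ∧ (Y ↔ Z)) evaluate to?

Substituting X=False, W=True, Z=True, V=False, Y=True:
Y ∨ Z = True ∨ True = True
W ⊕ X = True ⊕ False = True
(W ⊕ X) ⊕ V = True ⊕ False = True
Z ↔ Y = True ↔ True = True
((W ⊕ X) ⊕ V) ⊕ (Z ↔ Y) = True ⊕ True = False
Z → X = True → False = False
(Z → X) ∨ X = False ∨ False = False
((Z → X) ∨ X) ↔ Y = False ↔ True = False
(((W ⊕ X) ⊕ V) ⊕ (Z ↔ Y)) ⊕ (((Z → X) ∨ X) ↔ Y) = False ⊕ False = False
(Y ∨ Z) → ((((W ⊕ X) ⊕ V) ⊕ (Z ↔ Y)) ⊕ (((Z → X) ∨ X) ↔ Y)) = True → False = False
X ⊕ V = False ⊕ False = False
(X ⊕ V) ⊕ Y = False ⊕ True = True
Y ⊕ ((X ⊕ V) ⊕ Y) = True ⊕ True = False
Y ↔ Z = True ↔ True = True
(Y ⊕ ((X ⊕ V) ⊕ Y)) ∧ (Y ↔ Z) = False ∧ True = False
¬((Y ⊕ ((X ⊕ V) ⊕ Y)) ∧ (Y ↔ Z)) = ¬False = True
((Y ∨ Z) → ((((W ⊕ X) ⊕ V) ⊕ (Z ↔ Y)) ⊕ (((Z → X) ∨ X) ↔ Y))) ⊕ ¬((Y ⊕ ((X ⊕ V) ⊕ Y)) ∧ (Y ↔ Z)) = False ⊕ True = True

True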